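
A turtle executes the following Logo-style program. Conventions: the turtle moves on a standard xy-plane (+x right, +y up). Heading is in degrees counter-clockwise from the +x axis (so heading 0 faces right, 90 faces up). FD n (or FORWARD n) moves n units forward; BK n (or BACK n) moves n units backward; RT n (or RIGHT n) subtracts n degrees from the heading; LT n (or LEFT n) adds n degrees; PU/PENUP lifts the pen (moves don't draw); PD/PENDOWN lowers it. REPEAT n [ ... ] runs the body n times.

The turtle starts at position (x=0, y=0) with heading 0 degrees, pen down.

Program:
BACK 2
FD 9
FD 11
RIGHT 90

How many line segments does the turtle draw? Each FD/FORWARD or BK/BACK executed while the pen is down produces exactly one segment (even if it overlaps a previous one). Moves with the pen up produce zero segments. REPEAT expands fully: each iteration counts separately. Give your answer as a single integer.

Answer: 3

Derivation:
Executing turtle program step by step:
Start: pos=(0,0), heading=0, pen down
BK 2: (0,0) -> (-2,0) [heading=0, draw]
FD 9: (-2,0) -> (7,0) [heading=0, draw]
FD 11: (7,0) -> (18,0) [heading=0, draw]
RT 90: heading 0 -> 270
Final: pos=(18,0), heading=270, 3 segment(s) drawn
Segments drawn: 3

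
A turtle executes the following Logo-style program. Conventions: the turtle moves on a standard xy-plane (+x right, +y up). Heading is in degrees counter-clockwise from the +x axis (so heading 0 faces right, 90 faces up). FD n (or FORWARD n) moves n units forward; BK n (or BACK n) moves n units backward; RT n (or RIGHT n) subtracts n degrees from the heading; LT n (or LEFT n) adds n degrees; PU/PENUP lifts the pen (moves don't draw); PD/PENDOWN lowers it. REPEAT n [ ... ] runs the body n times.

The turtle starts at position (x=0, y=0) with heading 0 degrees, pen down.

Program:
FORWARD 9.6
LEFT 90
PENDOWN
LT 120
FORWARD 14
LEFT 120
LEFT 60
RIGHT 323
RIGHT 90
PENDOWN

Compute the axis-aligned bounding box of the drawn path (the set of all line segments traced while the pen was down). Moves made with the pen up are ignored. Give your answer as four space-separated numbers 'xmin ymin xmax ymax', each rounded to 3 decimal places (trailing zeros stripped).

Answer: -2.524 -7 9.6 0

Derivation:
Executing turtle program step by step:
Start: pos=(0,0), heading=0, pen down
FD 9.6: (0,0) -> (9.6,0) [heading=0, draw]
LT 90: heading 0 -> 90
PD: pen down
LT 120: heading 90 -> 210
FD 14: (9.6,0) -> (-2.524,-7) [heading=210, draw]
LT 120: heading 210 -> 330
LT 60: heading 330 -> 30
RT 323: heading 30 -> 67
RT 90: heading 67 -> 337
PD: pen down
Final: pos=(-2.524,-7), heading=337, 2 segment(s) drawn

Segment endpoints: x in {-2.524, 0, 9.6}, y in {-7, 0}
xmin=-2.524, ymin=-7, xmax=9.6, ymax=0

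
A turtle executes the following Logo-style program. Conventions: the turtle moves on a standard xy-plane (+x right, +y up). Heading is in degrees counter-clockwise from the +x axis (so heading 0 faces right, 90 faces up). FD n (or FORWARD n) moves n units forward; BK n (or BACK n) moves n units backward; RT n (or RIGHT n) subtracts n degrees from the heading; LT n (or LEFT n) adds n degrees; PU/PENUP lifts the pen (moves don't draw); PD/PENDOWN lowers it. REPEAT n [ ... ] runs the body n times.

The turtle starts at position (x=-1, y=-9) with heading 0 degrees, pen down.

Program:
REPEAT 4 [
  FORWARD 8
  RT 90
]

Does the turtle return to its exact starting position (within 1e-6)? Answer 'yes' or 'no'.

Executing turtle program step by step:
Start: pos=(-1,-9), heading=0, pen down
REPEAT 4 [
  -- iteration 1/4 --
  FD 8: (-1,-9) -> (7,-9) [heading=0, draw]
  RT 90: heading 0 -> 270
  -- iteration 2/4 --
  FD 8: (7,-9) -> (7,-17) [heading=270, draw]
  RT 90: heading 270 -> 180
  -- iteration 3/4 --
  FD 8: (7,-17) -> (-1,-17) [heading=180, draw]
  RT 90: heading 180 -> 90
  -- iteration 4/4 --
  FD 8: (-1,-17) -> (-1,-9) [heading=90, draw]
  RT 90: heading 90 -> 0
]
Final: pos=(-1,-9), heading=0, 4 segment(s) drawn

Start position: (-1, -9)
Final position: (-1, -9)
Distance = 0; < 1e-6 -> CLOSED

Answer: yes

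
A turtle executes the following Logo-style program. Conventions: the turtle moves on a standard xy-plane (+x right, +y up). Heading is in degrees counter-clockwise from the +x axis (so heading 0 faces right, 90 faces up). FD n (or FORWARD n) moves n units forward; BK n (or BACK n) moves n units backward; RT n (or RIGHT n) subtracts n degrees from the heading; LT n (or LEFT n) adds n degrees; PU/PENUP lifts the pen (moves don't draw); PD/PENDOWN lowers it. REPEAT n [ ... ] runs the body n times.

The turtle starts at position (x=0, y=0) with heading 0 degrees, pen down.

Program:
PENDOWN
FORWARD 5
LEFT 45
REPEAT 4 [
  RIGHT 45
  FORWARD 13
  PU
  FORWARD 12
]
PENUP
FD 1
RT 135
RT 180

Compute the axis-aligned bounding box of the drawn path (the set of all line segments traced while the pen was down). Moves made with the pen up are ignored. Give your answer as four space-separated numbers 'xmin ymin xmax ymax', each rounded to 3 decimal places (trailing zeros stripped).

Executing turtle program step by step:
Start: pos=(0,0), heading=0, pen down
PD: pen down
FD 5: (0,0) -> (5,0) [heading=0, draw]
LT 45: heading 0 -> 45
REPEAT 4 [
  -- iteration 1/4 --
  RT 45: heading 45 -> 0
  FD 13: (5,0) -> (18,0) [heading=0, draw]
  PU: pen up
  FD 12: (18,0) -> (30,0) [heading=0, move]
  -- iteration 2/4 --
  RT 45: heading 0 -> 315
  FD 13: (30,0) -> (39.192,-9.192) [heading=315, move]
  PU: pen up
  FD 12: (39.192,-9.192) -> (47.678,-17.678) [heading=315, move]
  -- iteration 3/4 --
  RT 45: heading 315 -> 270
  FD 13: (47.678,-17.678) -> (47.678,-30.678) [heading=270, move]
  PU: pen up
  FD 12: (47.678,-30.678) -> (47.678,-42.678) [heading=270, move]
  -- iteration 4/4 --
  RT 45: heading 270 -> 225
  FD 13: (47.678,-42.678) -> (38.485,-51.87) [heading=225, move]
  PU: pen up
  FD 12: (38.485,-51.87) -> (30,-60.355) [heading=225, move]
]
PU: pen up
FD 1: (30,-60.355) -> (29.293,-61.062) [heading=225, move]
RT 135: heading 225 -> 90
RT 180: heading 90 -> 270
Final: pos=(29.293,-61.062), heading=270, 2 segment(s) drawn

Segment endpoints: x in {0, 5, 18}, y in {0}
xmin=0, ymin=0, xmax=18, ymax=0

Answer: 0 0 18 0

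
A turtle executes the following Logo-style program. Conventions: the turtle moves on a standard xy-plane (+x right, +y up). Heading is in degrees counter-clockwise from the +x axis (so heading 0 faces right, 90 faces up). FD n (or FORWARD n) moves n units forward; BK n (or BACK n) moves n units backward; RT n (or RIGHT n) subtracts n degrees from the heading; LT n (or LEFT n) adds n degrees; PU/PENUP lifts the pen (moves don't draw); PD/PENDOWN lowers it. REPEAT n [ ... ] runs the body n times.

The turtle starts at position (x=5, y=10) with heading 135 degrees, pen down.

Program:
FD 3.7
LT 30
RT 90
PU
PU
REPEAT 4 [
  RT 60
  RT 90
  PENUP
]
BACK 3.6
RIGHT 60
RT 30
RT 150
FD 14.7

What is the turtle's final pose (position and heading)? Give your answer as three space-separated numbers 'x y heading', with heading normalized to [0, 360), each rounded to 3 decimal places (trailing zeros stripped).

Executing turtle program step by step:
Start: pos=(5,10), heading=135, pen down
FD 3.7: (5,10) -> (2.384,12.616) [heading=135, draw]
LT 30: heading 135 -> 165
RT 90: heading 165 -> 75
PU: pen up
PU: pen up
REPEAT 4 [
  -- iteration 1/4 --
  RT 60: heading 75 -> 15
  RT 90: heading 15 -> 285
  PU: pen up
  -- iteration 2/4 --
  RT 60: heading 285 -> 225
  RT 90: heading 225 -> 135
  PU: pen up
  -- iteration 3/4 --
  RT 60: heading 135 -> 75
  RT 90: heading 75 -> 345
  PU: pen up
  -- iteration 4/4 --
  RT 60: heading 345 -> 285
  RT 90: heading 285 -> 195
  PU: pen up
]
BK 3.6: (2.384,12.616) -> (5.861,13.548) [heading=195, move]
RT 60: heading 195 -> 135
RT 30: heading 135 -> 105
RT 150: heading 105 -> 315
FD 14.7: (5.861,13.548) -> (16.256,3.154) [heading=315, move]
Final: pos=(16.256,3.154), heading=315, 1 segment(s) drawn

Answer: 16.256 3.154 315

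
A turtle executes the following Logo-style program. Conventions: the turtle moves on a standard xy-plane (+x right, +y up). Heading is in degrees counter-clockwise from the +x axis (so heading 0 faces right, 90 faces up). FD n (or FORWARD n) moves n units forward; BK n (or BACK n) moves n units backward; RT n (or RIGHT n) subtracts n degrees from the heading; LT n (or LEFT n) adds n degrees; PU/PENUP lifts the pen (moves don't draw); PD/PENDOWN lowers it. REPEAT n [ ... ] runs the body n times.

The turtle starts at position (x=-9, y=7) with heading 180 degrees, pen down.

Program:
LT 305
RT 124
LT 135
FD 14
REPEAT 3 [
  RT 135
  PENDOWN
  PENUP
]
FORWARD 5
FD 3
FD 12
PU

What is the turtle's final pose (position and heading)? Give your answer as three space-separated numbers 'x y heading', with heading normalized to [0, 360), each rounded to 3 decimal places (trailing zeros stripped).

Answer: -19.42 36.722 91

Derivation:
Executing turtle program step by step:
Start: pos=(-9,7), heading=180, pen down
LT 305: heading 180 -> 125
RT 124: heading 125 -> 1
LT 135: heading 1 -> 136
FD 14: (-9,7) -> (-19.071,16.725) [heading=136, draw]
REPEAT 3 [
  -- iteration 1/3 --
  RT 135: heading 136 -> 1
  PD: pen down
  PU: pen up
  -- iteration 2/3 --
  RT 135: heading 1 -> 226
  PD: pen down
  PU: pen up
  -- iteration 3/3 --
  RT 135: heading 226 -> 91
  PD: pen down
  PU: pen up
]
FD 5: (-19.071,16.725) -> (-19.158,21.724) [heading=91, move]
FD 3: (-19.158,21.724) -> (-19.21,24.724) [heading=91, move]
FD 12: (-19.21,24.724) -> (-19.42,36.722) [heading=91, move]
PU: pen up
Final: pos=(-19.42,36.722), heading=91, 1 segment(s) drawn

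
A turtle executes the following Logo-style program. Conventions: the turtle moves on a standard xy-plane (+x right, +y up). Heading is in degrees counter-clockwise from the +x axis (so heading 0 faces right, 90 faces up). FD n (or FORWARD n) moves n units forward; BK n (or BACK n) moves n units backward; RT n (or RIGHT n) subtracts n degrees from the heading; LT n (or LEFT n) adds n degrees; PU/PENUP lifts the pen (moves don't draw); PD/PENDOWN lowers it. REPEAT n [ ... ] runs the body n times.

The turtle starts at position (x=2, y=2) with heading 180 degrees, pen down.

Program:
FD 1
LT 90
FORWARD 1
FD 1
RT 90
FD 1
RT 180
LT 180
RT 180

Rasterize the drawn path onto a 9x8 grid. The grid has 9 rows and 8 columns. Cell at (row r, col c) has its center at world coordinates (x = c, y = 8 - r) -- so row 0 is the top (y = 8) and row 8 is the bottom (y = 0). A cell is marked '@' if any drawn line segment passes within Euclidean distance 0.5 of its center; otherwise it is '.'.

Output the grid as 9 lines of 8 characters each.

Answer: ........
........
........
........
........
........
.@@.....
.@......
@@......

Derivation:
Segment 0: (2,2) -> (1,2)
Segment 1: (1,2) -> (1,1)
Segment 2: (1,1) -> (1,0)
Segment 3: (1,0) -> (-0,0)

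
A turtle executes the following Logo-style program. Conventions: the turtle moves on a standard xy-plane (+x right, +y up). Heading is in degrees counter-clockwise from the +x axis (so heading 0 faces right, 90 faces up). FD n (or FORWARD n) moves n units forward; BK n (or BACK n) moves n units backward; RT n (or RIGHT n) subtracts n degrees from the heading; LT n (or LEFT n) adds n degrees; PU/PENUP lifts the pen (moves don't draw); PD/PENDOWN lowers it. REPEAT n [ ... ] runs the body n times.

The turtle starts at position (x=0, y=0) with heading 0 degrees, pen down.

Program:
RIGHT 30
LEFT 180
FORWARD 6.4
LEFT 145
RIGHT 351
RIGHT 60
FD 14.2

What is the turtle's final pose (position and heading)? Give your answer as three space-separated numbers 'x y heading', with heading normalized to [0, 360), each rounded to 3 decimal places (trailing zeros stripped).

Answer: -11.767 -9.563 244

Derivation:
Executing turtle program step by step:
Start: pos=(0,0), heading=0, pen down
RT 30: heading 0 -> 330
LT 180: heading 330 -> 150
FD 6.4: (0,0) -> (-5.543,3.2) [heading=150, draw]
LT 145: heading 150 -> 295
RT 351: heading 295 -> 304
RT 60: heading 304 -> 244
FD 14.2: (-5.543,3.2) -> (-11.767,-9.563) [heading=244, draw]
Final: pos=(-11.767,-9.563), heading=244, 2 segment(s) drawn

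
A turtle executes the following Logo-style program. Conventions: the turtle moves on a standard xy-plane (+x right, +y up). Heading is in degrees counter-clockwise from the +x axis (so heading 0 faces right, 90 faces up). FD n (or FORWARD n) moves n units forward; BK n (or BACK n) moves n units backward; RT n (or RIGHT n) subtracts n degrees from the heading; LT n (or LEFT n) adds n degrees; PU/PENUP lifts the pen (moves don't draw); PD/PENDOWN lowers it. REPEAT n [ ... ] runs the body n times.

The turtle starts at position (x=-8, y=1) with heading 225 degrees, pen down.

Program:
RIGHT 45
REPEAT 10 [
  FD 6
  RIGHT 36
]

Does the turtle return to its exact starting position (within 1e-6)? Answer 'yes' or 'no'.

Answer: yes

Derivation:
Executing turtle program step by step:
Start: pos=(-8,1), heading=225, pen down
RT 45: heading 225 -> 180
REPEAT 10 [
  -- iteration 1/10 --
  FD 6: (-8,1) -> (-14,1) [heading=180, draw]
  RT 36: heading 180 -> 144
  -- iteration 2/10 --
  FD 6: (-14,1) -> (-18.854,4.527) [heading=144, draw]
  RT 36: heading 144 -> 108
  -- iteration 3/10 --
  FD 6: (-18.854,4.527) -> (-20.708,10.233) [heading=108, draw]
  RT 36: heading 108 -> 72
  -- iteration 4/10 --
  FD 6: (-20.708,10.233) -> (-18.854,15.939) [heading=72, draw]
  RT 36: heading 72 -> 36
  -- iteration 5/10 --
  FD 6: (-18.854,15.939) -> (-14,19.466) [heading=36, draw]
  RT 36: heading 36 -> 0
  -- iteration 6/10 --
  FD 6: (-14,19.466) -> (-8,19.466) [heading=0, draw]
  RT 36: heading 0 -> 324
  -- iteration 7/10 --
  FD 6: (-8,19.466) -> (-3.146,15.939) [heading=324, draw]
  RT 36: heading 324 -> 288
  -- iteration 8/10 --
  FD 6: (-3.146,15.939) -> (-1.292,10.233) [heading=288, draw]
  RT 36: heading 288 -> 252
  -- iteration 9/10 --
  FD 6: (-1.292,10.233) -> (-3.146,4.527) [heading=252, draw]
  RT 36: heading 252 -> 216
  -- iteration 10/10 --
  FD 6: (-3.146,4.527) -> (-8,1) [heading=216, draw]
  RT 36: heading 216 -> 180
]
Final: pos=(-8,1), heading=180, 10 segment(s) drawn

Start position: (-8, 1)
Final position: (-8, 1)
Distance = 0; < 1e-6 -> CLOSED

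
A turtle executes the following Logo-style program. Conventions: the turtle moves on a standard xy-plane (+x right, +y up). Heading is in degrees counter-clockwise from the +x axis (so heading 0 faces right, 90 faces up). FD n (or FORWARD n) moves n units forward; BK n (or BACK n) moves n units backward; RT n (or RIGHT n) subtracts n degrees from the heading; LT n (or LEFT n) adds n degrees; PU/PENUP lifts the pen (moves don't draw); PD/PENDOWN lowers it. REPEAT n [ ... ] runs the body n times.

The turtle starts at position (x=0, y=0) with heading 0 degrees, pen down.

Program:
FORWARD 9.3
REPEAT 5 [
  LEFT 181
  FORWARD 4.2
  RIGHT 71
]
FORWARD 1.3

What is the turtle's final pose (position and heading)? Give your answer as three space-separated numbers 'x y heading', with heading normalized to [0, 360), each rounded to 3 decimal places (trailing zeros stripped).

Executing turtle program step by step:
Start: pos=(0,0), heading=0, pen down
FD 9.3: (0,0) -> (9.3,0) [heading=0, draw]
REPEAT 5 [
  -- iteration 1/5 --
  LT 181: heading 0 -> 181
  FD 4.2: (9.3,0) -> (5.101,-0.073) [heading=181, draw]
  RT 71: heading 181 -> 110
  -- iteration 2/5 --
  LT 181: heading 110 -> 291
  FD 4.2: (5.101,-0.073) -> (6.606,-3.994) [heading=291, draw]
  RT 71: heading 291 -> 220
  -- iteration 3/5 --
  LT 181: heading 220 -> 41
  FD 4.2: (6.606,-3.994) -> (9.776,-1.239) [heading=41, draw]
  RT 71: heading 41 -> 330
  -- iteration 4/5 --
  LT 181: heading 330 -> 151
  FD 4.2: (9.776,-1.239) -> (6.102,0.797) [heading=151, draw]
  RT 71: heading 151 -> 80
  -- iteration 5/5 --
  LT 181: heading 80 -> 261
  FD 4.2: (6.102,0.797) -> (5.445,-3.351) [heading=261, draw]
  RT 71: heading 261 -> 190
]
FD 1.3: (5.445,-3.351) -> (4.165,-3.577) [heading=190, draw]
Final: pos=(4.165,-3.577), heading=190, 7 segment(s) drawn

Answer: 4.165 -3.577 190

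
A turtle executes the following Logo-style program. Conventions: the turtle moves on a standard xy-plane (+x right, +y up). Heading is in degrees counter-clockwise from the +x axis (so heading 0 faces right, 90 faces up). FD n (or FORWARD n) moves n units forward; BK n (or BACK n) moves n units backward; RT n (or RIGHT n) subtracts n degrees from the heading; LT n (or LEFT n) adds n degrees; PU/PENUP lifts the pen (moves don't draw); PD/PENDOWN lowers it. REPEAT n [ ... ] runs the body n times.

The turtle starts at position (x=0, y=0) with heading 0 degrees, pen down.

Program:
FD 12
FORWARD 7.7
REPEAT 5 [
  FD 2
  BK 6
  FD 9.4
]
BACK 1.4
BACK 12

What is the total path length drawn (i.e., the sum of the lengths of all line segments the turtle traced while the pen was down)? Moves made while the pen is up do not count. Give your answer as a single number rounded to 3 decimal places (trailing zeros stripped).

Executing turtle program step by step:
Start: pos=(0,0), heading=0, pen down
FD 12: (0,0) -> (12,0) [heading=0, draw]
FD 7.7: (12,0) -> (19.7,0) [heading=0, draw]
REPEAT 5 [
  -- iteration 1/5 --
  FD 2: (19.7,0) -> (21.7,0) [heading=0, draw]
  BK 6: (21.7,0) -> (15.7,0) [heading=0, draw]
  FD 9.4: (15.7,0) -> (25.1,0) [heading=0, draw]
  -- iteration 2/5 --
  FD 2: (25.1,0) -> (27.1,0) [heading=0, draw]
  BK 6: (27.1,0) -> (21.1,0) [heading=0, draw]
  FD 9.4: (21.1,0) -> (30.5,0) [heading=0, draw]
  -- iteration 3/5 --
  FD 2: (30.5,0) -> (32.5,0) [heading=0, draw]
  BK 6: (32.5,0) -> (26.5,0) [heading=0, draw]
  FD 9.4: (26.5,0) -> (35.9,0) [heading=0, draw]
  -- iteration 4/5 --
  FD 2: (35.9,0) -> (37.9,0) [heading=0, draw]
  BK 6: (37.9,0) -> (31.9,0) [heading=0, draw]
  FD 9.4: (31.9,0) -> (41.3,0) [heading=0, draw]
  -- iteration 5/5 --
  FD 2: (41.3,0) -> (43.3,0) [heading=0, draw]
  BK 6: (43.3,0) -> (37.3,0) [heading=0, draw]
  FD 9.4: (37.3,0) -> (46.7,0) [heading=0, draw]
]
BK 1.4: (46.7,0) -> (45.3,0) [heading=0, draw]
BK 12: (45.3,0) -> (33.3,0) [heading=0, draw]
Final: pos=(33.3,0), heading=0, 19 segment(s) drawn

Segment lengths:
  seg 1: (0,0) -> (12,0), length = 12
  seg 2: (12,0) -> (19.7,0), length = 7.7
  seg 3: (19.7,0) -> (21.7,0), length = 2
  seg 4: (21.7,0) -> (15.7,0), length = 6
  seg 5: (15.7,0) -> (25.1,0), length = 9.4
  seg 6: (25.1,0) -> (27.1,0), length = 2
  seg 7: (27.1,0) -> (21.1,0), length = 6
  seg 8: (21.1,0) -> (30.5,0), length = 9.4
  seg 9: (30.5,0) -> (32.5,0), length = 2
  seg 10: (32.5,0) -> (26.5,0), length = 6
  seg 11: (26.5,0) -> (35.9,0), length = 9.4
  seg 12: (35.9,0) -> (37.9,0), length = 2
  seg 13: (37.9,0) -> (31.9,0), length = 6
  seg 14: (31.9,0) -> (41.3,0), length = 9.4
  seg 15: (41.3,0) -> (43.3,0), length = 2
  seg 16: (43.3,0) -> (37.3,0), length = 6
  seg 17: (37.3,0) -> (46.7,0), length = 9.4
  seg 18: (46.7,0) -> (45.3,0), length = 1.4
  seg 19: (45.3,0) -> (33.3,0), length = 12
Total = 120.1

Answer: 120.1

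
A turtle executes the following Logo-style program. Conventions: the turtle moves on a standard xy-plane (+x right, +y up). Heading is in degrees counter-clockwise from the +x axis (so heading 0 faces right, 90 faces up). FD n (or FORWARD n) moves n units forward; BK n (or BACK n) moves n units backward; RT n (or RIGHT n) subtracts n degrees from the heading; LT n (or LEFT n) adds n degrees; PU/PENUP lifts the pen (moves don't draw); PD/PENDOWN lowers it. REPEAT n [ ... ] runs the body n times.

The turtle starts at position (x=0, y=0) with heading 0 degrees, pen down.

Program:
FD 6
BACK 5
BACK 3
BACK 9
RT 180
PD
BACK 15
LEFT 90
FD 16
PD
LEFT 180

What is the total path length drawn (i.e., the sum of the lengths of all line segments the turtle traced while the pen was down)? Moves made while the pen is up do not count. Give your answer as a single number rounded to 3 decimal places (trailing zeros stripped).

Executing turtle program step by step:
Start: pos=(0,0), heading=0, pen down
FD 6: (0,0) -> (6,0) [heading=0, draw]
BK 5: (6,0) -> (1,0) [heading=0, draw]
BK 3: (1,0) -> (-2,0) [heading=0, draw]
BK 9: (-2,0) -> (-11,0) [heading=0, draw]
RT 180: heading 0 -> 180
PD: pen down
BK 15: (-11,0) -> (4,0) [heading=180, draw]
LT 90: heading 180 -> 270
FD 16: (4,0) -> (4,-16) [heading=270, draw]
PD: pen down
LT 180: heading 270 -> 90
Final: pos=(4,-16), heading=90, 6 segment(s) drawn

Segment lengths:
  seg 1: (0,0) -> (6,0), length = 6
  seg 2: (6,0) -> (1,0), length = 5
  seg 3: (1,0) -> (-2,0), length = 3
  seg 4: (-2,0) -> (-11,0), length = 9
  seg 5: (-11,0) -> (4,0), length = 15
  seg 6: (4,0) -> (4,-16), length = 16
Total = 54

Answer: 54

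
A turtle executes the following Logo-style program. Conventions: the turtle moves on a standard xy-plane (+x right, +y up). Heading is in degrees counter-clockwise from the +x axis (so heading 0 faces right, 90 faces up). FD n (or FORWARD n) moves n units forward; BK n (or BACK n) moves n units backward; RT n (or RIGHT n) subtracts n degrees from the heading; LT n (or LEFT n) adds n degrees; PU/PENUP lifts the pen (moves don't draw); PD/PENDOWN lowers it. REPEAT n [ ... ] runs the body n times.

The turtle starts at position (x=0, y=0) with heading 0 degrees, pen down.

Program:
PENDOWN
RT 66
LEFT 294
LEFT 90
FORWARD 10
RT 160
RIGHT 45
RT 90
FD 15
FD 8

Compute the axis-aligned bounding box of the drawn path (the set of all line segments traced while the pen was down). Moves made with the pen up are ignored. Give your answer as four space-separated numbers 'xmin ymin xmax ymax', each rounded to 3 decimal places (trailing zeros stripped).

Answer: 0 -6.691 28.603 2.296

Derivation:
Executing turtle program step by step:
Start: pos=(0,0), heading=0, pen down
PD: pen down
RT 66: heading 0 -> 294
LT 294: heading 294 -> 228
LT 90: heading 228 -> 318
FD 10: (0,0) -> (7.431,-6.691) [heading=318, draw]
RT 160: heading 318 -> 158
RT 45: heading 158 -> 113
RT 90: heading 113 -> 23
FD 15: (7.431,-6.691) -> (21.239,-0.83) [heading=23, draw]
FD 8: (21.239,-0.83) -> (28.603,2.296) [heading=23, draw]
Final: pos=(28.603,2.296), heading=23, 3 segment(s) drawn

Segment endpoints: x in {0, 7.431, 21.239, 28.603}, y in {-6.691, -0.83, 0, 2.296}
xmin=0, ymin=-6.691, xmax=28.603, ymax=2.296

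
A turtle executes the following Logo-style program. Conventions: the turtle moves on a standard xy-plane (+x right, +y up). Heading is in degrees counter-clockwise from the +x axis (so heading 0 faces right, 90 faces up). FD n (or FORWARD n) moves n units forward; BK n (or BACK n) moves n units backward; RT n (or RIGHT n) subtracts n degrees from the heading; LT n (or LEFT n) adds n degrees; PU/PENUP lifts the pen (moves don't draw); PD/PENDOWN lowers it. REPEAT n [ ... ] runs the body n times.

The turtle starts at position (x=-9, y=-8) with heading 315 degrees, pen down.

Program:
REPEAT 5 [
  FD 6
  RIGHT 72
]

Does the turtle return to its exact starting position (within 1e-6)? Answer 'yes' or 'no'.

Answer: yes

Derivation:
Executing turtle program step by step:
Start: pos=(-9,-8), heading=315, pen down
REPEAT 5 [
  -- iteration 1/5 --
  FD 6: (-9,-8) -> (-4.757,-12.243) [heading=315, draw]
  RT 72: heading 315 -> 243
  -- iteration 2/5 --
  FD 6: (-4.757,-12.243) -> (-7.481,-17.589) [heading=243, draw]
  RT 72: heading 243 -> 171
  -- iteration 3/5 --
  FD 6: (-7.481,-17.589) -> (-13.407,-16.65) [heading=171, draw]
  RT 72: heading 171 -> 99
  -- iteration 4/5 --
  FD 6: (-13.407,-16.65) -> (-14.346,-10.724) [heading=99, draw]
  RT 72: heading 99 -> 27
  -- iteration 5/5 --
  FD 6: (-14.346,-10.724) -> (-9,-8) [heading=27, draw]
  RT 72: heading 27 -> 315
]
Final: pos=(-9,-8), heading=315, 5 segment(s) drawn

Start position: (-9, -8)
Final position: (-9, -8)
Distance = 0; < 1e-6 -> CLOSED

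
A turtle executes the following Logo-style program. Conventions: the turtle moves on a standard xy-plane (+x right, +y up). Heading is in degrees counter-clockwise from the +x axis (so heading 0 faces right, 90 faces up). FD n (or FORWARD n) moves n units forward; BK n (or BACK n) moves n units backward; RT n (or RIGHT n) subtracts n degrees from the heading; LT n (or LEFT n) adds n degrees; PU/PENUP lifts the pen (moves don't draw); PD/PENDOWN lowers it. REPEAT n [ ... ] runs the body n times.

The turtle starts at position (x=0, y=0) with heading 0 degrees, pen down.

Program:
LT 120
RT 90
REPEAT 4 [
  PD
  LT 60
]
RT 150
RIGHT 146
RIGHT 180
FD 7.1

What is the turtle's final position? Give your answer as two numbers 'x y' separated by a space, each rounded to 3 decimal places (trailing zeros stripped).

Answer: -6.381 3.112

Derivation:
Executing turtle program step by step:
Start: pos=(0,0), heading=0, pen down
LT 120: heading 0 -> 120
RT 90: heading 120 -> 30
REPEAT 4 [
  -- iteration 1/4 --
  PD: pen down
  LT 60: heading 30 -> 90
  -- iteration 2/4 --
  PD: pen down
  LT 60: heading 90 -> 150
  -- iteration 3/4 --
  PD: pen down
  LT 60: heading 150 -> 210
  -- iteration 4/4 --
  PD: pen down
  LT 60: heading 210 -> 270
]
RT 150: heading 270 -> 120
RT 146: heading 120 -> 334
RT 180: heading 334 -> 154
FD 7.1: (0,0) -> (-6.381,3.112) [heading=154, draw]
Final: pos=(-6.381,3.112), heading=154, 1 segment(s) drawn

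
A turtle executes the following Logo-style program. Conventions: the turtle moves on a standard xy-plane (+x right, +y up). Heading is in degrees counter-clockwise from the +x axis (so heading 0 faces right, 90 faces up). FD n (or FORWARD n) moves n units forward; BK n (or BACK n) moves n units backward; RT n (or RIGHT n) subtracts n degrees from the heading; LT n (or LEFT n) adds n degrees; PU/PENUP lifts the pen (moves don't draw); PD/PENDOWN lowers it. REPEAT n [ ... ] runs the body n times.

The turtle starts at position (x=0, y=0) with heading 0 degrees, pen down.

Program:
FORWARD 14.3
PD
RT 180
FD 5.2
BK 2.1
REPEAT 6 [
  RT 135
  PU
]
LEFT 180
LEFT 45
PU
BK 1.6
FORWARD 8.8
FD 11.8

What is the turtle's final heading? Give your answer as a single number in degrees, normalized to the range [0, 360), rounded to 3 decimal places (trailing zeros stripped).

Executing turtle program step by step:
Start: pos=(0,0), heading=0, pen down
FD 14.3: (0,0) -> (14.3,0) [heading=0, draw]
PD: pen down
RT 180: heading 0 -> 180
FD 5.2: (14.3,0) -> (9.1,0) [heading=180, draw]
BK 2.1: (9.1,0) -> (11.2,0) [heading=180, draw]
REPEAT 6 [
  -- iteration 1/6 --
  RT 135: heading 180 -> 45
  PU: pen up
  -- iteration 2/6 --
  RT 135: heading 45 -> 270
  PU: pen up
  -- iteration 3/6 --
  RT 135: heading 270 -> 135
  PU: pen up
  -- iteration 4/6 --
  RT 135: heading 135 -> 0
  PU: pen up
  -- iteration 5/6 --
  RT 135: heading 0 -> 225
  PU: pen up
  -- iteration 6/6 --
  RT 135: heading 225 -> 90
  PU: pen up
]
LT 180: heading 90 -> 270
LT 45: heading 270 -> 315
PU: pen up
BK 1.6: (11.2,0) -> (10.069,1.131) [heading=315, move]
FD 8.8: (10.069,1.131) -> (16.291,-5.091) [heading=315, move]
FD 11.8: (16.291,-5.091) -> (24.635,-13.435) [heading=315, move]
Final: pos=(24.635,-13.435), heading=315, 3 segment(s) drawn

Answer: 315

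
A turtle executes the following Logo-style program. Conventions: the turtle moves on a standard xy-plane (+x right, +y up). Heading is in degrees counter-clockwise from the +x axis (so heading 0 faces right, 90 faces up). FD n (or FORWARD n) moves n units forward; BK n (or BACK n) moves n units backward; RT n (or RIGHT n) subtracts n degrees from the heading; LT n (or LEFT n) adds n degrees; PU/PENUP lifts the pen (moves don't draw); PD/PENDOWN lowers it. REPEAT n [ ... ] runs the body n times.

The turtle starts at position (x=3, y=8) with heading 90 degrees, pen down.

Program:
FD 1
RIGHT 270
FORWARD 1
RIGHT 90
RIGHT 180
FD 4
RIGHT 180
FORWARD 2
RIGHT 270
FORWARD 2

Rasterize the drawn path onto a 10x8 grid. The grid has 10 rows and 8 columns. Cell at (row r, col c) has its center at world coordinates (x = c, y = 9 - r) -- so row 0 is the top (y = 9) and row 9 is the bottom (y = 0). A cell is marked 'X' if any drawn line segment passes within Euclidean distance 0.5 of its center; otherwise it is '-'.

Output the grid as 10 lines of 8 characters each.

Segment 0: (3,8) -> (3,9)
Segment 1: (3,9) -> (2,9)
Segment 2: (2,9) -> (2,5)
Segment 3: (2,5) -> (2,7)
Segment 4: (2,7) -> (0,7)

Answer: --XX----
--XX----
XXX-----
--X-----
--X-----
--------
--------
--------
--------
--------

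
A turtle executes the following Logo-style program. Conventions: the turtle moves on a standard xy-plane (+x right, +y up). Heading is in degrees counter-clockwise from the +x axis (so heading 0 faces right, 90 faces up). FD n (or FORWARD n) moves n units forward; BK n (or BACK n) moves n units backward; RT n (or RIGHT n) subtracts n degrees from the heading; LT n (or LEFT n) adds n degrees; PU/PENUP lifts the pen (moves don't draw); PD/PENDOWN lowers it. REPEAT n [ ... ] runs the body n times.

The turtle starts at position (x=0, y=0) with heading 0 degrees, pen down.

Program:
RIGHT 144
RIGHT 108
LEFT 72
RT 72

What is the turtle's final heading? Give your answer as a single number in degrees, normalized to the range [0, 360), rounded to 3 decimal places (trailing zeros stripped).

Executing turtle program step by step:
Start: pos=(0,0), heading=0, pen down
RT 144: heading 0 -> 216
RT 108: heading 216 -> 108
LT 72: heading 108 -> 180
RT 72: heading 180 -> 108
Final: pos=(0,0), heading=108, 0 segment(s) drawn

Answer: 108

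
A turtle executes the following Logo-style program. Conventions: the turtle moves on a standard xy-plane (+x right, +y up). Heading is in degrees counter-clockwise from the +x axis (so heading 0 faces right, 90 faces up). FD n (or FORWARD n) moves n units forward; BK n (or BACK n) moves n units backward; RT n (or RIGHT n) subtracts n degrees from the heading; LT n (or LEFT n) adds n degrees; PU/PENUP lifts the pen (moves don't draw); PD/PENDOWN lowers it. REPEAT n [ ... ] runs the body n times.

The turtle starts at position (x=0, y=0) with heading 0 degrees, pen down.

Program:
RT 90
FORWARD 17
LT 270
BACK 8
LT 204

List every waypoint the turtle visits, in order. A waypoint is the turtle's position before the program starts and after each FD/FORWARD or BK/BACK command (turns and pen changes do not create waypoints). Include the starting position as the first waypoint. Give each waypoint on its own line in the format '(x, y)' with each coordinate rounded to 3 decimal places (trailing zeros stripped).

Executing turtle program step by step:
Start: pos=(0,0), heading=0, pen down
RT 90: heading 0 -> 270
FD 17: (0,0) -> (0,-17) [heading=270, draw]
LT 270: heading 270 -> 180
BK 8: (0,-17) -> (8,-17) [heading=180, draw]
LT 204: heading 180 -> 24
Final: pos=(8,-17), heading=24, 2 segment(s) drawn
Waypoints (3 total):
(0, 0)
(0, -17)
(8, -17)

Answer: (0, 0)
(0, -17)
(8, -17)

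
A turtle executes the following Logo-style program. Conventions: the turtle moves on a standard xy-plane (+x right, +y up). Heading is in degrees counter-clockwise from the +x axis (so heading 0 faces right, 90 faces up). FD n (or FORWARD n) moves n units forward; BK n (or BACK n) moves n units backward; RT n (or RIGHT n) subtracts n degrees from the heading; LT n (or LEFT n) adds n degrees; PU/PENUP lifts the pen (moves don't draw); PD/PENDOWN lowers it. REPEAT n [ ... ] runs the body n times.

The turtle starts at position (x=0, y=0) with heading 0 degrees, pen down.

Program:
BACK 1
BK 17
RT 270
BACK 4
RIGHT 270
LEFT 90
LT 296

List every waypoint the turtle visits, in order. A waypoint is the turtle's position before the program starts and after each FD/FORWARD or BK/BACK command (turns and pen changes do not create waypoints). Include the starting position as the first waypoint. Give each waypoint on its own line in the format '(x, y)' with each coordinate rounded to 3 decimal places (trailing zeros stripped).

Answer: (0, 0)
(-1, 0)
(-18, 0)
(-18, -4)

Derivation:
Executing turtle program step by step:
Start: pos=(0,0), heading=0, pen down
BK 1: (0,0) -> (-1,0) [heading=0, draw]
BK 17: (-1,0) -> (-18,0) [heading=0, draw]
RT 270: heading 0 -> 90
BK 4: (-18,0) -> (-18,-4) [heading=90, draw]
RT 270: heading 90 -> 180
LT 90: heading 180 -> 270
LT 296: heading 270 -> 206
Final: pos=(-18,-4), heading=206, 3 segment(s) drawn
Waypoints (4 total):
(0, 0)
(-1, 0)
(-18, 0)
(-18, -4)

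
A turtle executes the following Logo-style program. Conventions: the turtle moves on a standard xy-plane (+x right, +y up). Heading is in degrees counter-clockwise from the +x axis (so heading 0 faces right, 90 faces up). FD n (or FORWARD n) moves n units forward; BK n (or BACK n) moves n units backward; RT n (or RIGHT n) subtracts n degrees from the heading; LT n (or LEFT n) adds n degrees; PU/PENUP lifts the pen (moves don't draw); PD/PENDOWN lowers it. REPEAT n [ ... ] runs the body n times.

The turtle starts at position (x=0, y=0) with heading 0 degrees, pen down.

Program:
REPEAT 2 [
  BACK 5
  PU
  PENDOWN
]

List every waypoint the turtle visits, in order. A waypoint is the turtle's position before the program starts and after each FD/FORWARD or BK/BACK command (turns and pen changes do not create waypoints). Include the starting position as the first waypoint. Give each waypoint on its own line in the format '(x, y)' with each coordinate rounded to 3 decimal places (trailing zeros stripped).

Answer: (0, 0)
(-5, 0)
(-10, 0)

Derivation:
Executing turtle program step by step:
Start: pos=(0,0), heading=0, pen down
REPEAT 2 [
  -- iteration 1/2 --
  BK 5: (0,0) -> (-5,0) [heading=0, draw]
  PU: pen up
  PD: pen down
  -- iteration 2/2 --
  BK 5: (-5,0) -> (-10,0) [heading=0, draw]
  PU: pen up
  PD: pen down
]
Final: pos=(-10,0), heading=0, 2 segment(s) drawn
Waypoints (3 total):
(0, 0)
(-5, 0)
(-10, 0)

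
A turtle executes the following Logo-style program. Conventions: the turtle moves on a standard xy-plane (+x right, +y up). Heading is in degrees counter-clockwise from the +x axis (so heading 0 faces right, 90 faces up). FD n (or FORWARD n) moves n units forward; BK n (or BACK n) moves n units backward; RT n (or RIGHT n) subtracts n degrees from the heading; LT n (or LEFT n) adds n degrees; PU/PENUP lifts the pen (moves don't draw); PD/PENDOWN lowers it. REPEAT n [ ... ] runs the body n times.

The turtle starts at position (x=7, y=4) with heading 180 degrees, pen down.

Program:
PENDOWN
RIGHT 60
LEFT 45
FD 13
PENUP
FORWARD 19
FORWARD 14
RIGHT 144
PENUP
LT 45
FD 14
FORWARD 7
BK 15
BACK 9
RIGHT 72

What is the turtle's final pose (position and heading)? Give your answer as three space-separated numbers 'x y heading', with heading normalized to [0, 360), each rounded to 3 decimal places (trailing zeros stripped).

Executing turtle program step by step:
Start: pos=(7,4), heading=180, pen down
PD: pen down
RT 60: heading 180 -> 120
LT 45: heading 120 -> 165
FD 13: (7,4) -> (-5.557,7.365) [heading=165, draw]
PU: pen up
FD 19: (-5.557,7.365) -> (-23.91,12.282) [heading=165, move]
FD 14: (-23.91,12.282) -> (-37.433,15.906) [heading=165, move]
RT 144: heading 165 -> 21
PU: pen up
LT 45: heading 21 -> 66
FD 14: (-37.433,15.906) -> (-31.738,28.695) [heading=66, move]
FD 7: (-31.738,28.695) -> (-28.891,35.09) [heading=66, move]
BK 15: (-28.891,35.09) -> (-34.992,21.387) [heading=66, move]
BK 9: (-34.992,21.387) -> (-38.653,13.165) [heading=66, move]
RT 72: heading 66 -> 354
Final: pos=(-38.653,13.165), heading=354, 1 segment(s) drawn

Answer: -38.653 13.165 354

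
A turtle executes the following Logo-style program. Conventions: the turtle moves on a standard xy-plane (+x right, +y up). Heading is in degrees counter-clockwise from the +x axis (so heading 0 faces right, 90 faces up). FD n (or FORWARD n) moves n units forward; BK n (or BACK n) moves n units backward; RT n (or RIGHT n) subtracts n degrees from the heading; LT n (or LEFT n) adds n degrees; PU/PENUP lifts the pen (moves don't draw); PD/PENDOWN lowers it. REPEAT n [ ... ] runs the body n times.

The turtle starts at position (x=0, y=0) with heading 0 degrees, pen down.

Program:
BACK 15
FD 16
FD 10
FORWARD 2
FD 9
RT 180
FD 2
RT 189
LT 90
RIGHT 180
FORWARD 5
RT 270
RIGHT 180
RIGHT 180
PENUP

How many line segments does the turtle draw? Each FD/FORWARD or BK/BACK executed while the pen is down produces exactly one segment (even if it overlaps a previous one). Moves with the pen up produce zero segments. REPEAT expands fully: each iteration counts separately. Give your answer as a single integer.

Answer: 7

Derivation:
Executing turtle program step by step:
Start: pos=(0,0), heading=0, pen down
BK 15: (0,0) -> (-15,0) [heading=0, draw]
FD 16: (-15,0) -> (1,0) [heading=0, draw]
FD 10: (1,0) -> (11,0) [heading=0, draw]
FD 2: (11,0) -> (13,0) [heading=0, draw]
FD 9: (13,0) -> (22,0) [heading=0, draw]
RT 180: heading 0 -> 180
FD 2: (22,0) -> (20,0) [heading=180, draw]
RT 189: heading 180 -> 351
LT 90: heading 351 -> 81
RT 180: heading 81 -> 261
FD 5: (20,0) -> (19.218,-4.938) [heading=261, draw]
RT 270: heading 261 -> 351
RT 180: heading 351 -> 171
RT 180: heading 171 -> 351
PU: pen up
Final: pos=(19.218,-4.938), heading=351, 7 segment(s) drawn
Segments drawn: 7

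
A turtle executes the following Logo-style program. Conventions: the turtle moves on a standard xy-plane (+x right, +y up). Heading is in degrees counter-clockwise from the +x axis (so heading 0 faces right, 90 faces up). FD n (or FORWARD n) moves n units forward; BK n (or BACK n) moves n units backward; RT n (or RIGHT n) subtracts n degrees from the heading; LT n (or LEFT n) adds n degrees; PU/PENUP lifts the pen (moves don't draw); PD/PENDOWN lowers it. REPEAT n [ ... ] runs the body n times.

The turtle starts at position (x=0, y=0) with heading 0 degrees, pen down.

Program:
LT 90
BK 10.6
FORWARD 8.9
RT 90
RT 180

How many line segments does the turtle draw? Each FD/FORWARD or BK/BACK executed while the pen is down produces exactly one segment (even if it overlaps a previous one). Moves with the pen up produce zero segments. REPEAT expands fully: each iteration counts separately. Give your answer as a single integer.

Answer: 2

Derivation:
Executing turtle program step by step:
Start: pos=(0,0), heading=0, pen down
LT 90: heading 0 -> 90
BK 10.6: (0,0) -> (0,-10.6) [heading=90, draw]
FD 8.9: (0,-10.6) -> (0,-1.7) [heading=90, draw]
RT 90: heading 90 -> 0
RT 180: heading 0 -> 180
Final: pos=(0,-1.7), heading=180, 2 segment(s) drawn
Segments drawn: 2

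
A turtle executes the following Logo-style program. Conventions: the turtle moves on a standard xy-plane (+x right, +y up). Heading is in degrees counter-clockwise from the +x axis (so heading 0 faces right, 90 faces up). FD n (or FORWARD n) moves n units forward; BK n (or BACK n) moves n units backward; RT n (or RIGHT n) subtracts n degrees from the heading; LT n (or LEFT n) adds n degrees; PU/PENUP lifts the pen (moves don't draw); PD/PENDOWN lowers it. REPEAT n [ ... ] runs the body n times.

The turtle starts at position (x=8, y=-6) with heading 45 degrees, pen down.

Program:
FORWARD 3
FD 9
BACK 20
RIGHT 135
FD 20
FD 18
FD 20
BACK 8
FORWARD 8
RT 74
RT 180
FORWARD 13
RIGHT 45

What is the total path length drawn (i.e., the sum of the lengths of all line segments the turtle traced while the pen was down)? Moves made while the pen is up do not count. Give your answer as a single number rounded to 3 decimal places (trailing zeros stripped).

Answer: 119

Derivation:
Executing turtle program step by step:
Start: pos=(8,-6), heading=45, pen down
FD 3: (8,-6) -> (10.121,-3.879) [heading=45, draw]
FD 9: (10.121,-3.879) -> (16.485,2.485) [heading=45, draw]
BK 20: (16.485,2.485) -> (2.343,-11.657) [heading=45, draw]
RT 135: heading 45 -> 270
FD 20: (2.343,-11.657) -> (2.343,-31.657) [heading=270, draw]
FD 18: (2.343,-31.657) -> (2.343,-49.657) [heading=270, draw]
FD 20: (2.343,-49.657) -> (2.343,-69.657) [heading=270, draw]
BK 8: (2.343,-69.657) -> (2.343,-61.657) [heading=270, draw]
FD 8: (2.343,-61.657) -> (2.343,-69.657) [heading=270, draw]
RT 74: heading 270 -> 196
RT 180: heading 196 -> 16
FD 13: (2.343,-69.657) -> (14.84,-66.074) [heading=16, draw]
RT 45: heading 16 -> 331
Final: pos=(14.84,-66.074), heading=331, 9 segment(s) drawn

Segment lengths:
  seg 1: (8,-6) -> (10.121,-3.879), length = 3
  seg 2: (10.121,-3.879) -> (16.485,2.485), length = 9
  seg 3: (16.485,2.485) -> (2.343,-11.657), length = 20
  seg 4: (2.343,-11.657) -> (2.343,-31.657), length = 20
  seg 5: (2.343,-31.657) -> (2.343,-49.657), length = 18
  seg 6: (2.343,-49.657) -> (2.343,-69.657), length = 20
  seg 7: (2.343,-69.657) -> (2.343,-61.657), length = 8
  seg 8: (2.343,-61.657) -> (2.343,-69.657), length = 8
  seg 9: (2.343,-69.657) -> (14.84,-66.074), length = 13
Total = 119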